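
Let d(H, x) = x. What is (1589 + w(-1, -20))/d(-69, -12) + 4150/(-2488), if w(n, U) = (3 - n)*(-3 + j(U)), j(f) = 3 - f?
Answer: -131321/933 ≈ -140.75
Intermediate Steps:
w(n, U) = -U*(3 - n) (w(n, U) = (3 - n)*(-3 + (3 - U)) = (3 - n)*(-U) = -U*(3 - n))
(1589 + w(-1, -20))/d(-69, -12) + 4150/(-2488) = (1589 - 20*(-3 - 1))/(-12) + 4150/(-2488) = (1589 - 20*(-4))*(-1/12) + 4150*(-1/2488) = (1589 + 80)*(-1/12) - 2075/1244 = 1669*(-1/12) - 2075/1244 = -1669/12 - 2075/1244 = -131321/933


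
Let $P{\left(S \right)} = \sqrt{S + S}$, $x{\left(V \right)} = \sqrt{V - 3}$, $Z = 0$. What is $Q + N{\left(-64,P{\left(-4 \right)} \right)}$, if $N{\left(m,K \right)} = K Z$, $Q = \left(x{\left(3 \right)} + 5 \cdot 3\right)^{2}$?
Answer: $225$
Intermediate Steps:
$x{\left(V \right)} = \sqrt{-3 + V}$
$P{\left(S \right)} = \sqrt{2} \sqrt{S}$ ($P{\left(S \right)} = \sqrt{2 S} = \sqrt{2} \sqrt{S}$)
$Q = 225$ ($Q = \left(\sqrt{-3 + 3} + 5 \cdot 3\right)^{2} = \left(\sqrt{0} + 15\right)^{2} = \left(0 + 15\right)^{2} = 15^{2} = 225$)
$N{\left(m,K \right)} = 0$ ($N{\left(m,K \right)} = K 0 = 0$)
$Q + N{\left(-64,P{\left(-4 \right)} \right)} = 225 + 0 = 225$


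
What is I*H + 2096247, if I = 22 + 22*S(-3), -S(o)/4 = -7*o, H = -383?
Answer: 2795605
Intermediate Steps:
S(o) = 28*o (S(o) = -(-28)*o = 28*o)
I = -1826 (I = 22 + 22*(28*(-3)) = 22 + 22*(-84) = 22 - 1848 = -1826)
I*H + 2096247 = -1826*(-383) + 2096247 = 699358 + 2096247 = 2795605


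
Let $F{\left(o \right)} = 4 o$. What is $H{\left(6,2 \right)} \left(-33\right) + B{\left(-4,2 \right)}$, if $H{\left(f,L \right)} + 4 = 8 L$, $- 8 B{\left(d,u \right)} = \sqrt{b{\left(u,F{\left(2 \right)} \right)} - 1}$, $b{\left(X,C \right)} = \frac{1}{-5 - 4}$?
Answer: $-396 - \frac{i \sqrt{10}}{24} \approx -396.0 - 0.13176 i$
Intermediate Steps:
$b{\left(X,C \right)} = - \frac{1}{9}$ ($b{\left(X,C \right)} = \frac{1}{-9} = - \frac{1}{9}$)
$B{\left(d,u \right)} = - \frac{i \sqrt{10}}{24}$ ($B{\left(d,u \right)} = - \frac{\sqrt{- \frac{1}{9} - 1}}{8} = - \frac{\sqrt{- \frac{10}{9}}}{8} = - \frac{\frac{1}{3} i \sqrt{10}}{8} = - \frac{i \sqrt{10}}{24}$)
$H{\left(f,L \right)} = -4 + 8 L$
$H{\left(6,2 \right)} \left(-33\right) + B{\left(-4,2 \right)} = \left(-4 + 8 \cdot 2\right) \left(-33\right) - \frac{i \sqrt{10}}{24} = \left(-4 + 16\right) \left(-33\right) - \frac{i \sqrt{10}}{24} = 12 \left(-33\right) - \frac{i \sqrt{10}}{24} = -396 - \frac{i \sqrt{10}}{24}$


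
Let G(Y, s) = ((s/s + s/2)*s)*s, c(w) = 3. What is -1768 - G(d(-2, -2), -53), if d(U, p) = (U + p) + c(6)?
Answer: 139723/2 ≈ 69862.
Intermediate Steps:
d(U, p) = 3 + U + p (d(U, p) = (U + p) + 3 = 3 + U + p)
G(Y, s) = s²*(1 + s/2) (G(Y, s) = ((1 + s*(½))*s)*s = ((1 + s/2)*s)*s = (s*(1 + s/2))*s = s²*(1 + s/2))
-1768 - G(d(-2, -2), -53) = -1768 - (-53)²*(2 - 53)/2 = -1768 - 2809*(-51)/2 = -1768 - 1*(-143259/2) = -1768 + 143259/2 = 139723/2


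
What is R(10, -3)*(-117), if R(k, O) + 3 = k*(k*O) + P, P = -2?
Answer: 35685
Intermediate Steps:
R(k, O) = -5 + O*k² (R(k, O) = -3 + (k*(k*O) - 2) = -3 + (k*(O*k) - 2) = -3 + (O*k² - 2) = -3 + (-2 + O*k²) = -5 + O*k²)
R(10, -3)*(-117) = (-5 - 3*10²)*(-117) = (-5 - 3*100)*(-117) = (-5 - 300)*(-117) = -305*(-117) = 35685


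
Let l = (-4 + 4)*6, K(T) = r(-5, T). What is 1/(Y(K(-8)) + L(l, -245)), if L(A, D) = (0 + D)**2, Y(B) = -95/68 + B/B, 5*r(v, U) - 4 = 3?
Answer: 68/4081673 ≈ 1.6660e-5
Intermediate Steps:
r(v, U) = 7/5 (r(v, U) = 4/5 + (1/5)*3 = 4/5 + 3/5 = 7/5)
K(T) = 7/5
Y(B) = -27/68 (Y(B) = -95*1/68 + 1 = -95/68 + 1 = -27/68)
l = 0 (l = 0*6 = 0)
L(A, D) = D**2
1/(Y(K(-8)) + L(l, -245)) = 1/(-27/68 + (-245)**2) = 1/(-27/68 + 60025) = 1/(4081673/68) = 68/4081673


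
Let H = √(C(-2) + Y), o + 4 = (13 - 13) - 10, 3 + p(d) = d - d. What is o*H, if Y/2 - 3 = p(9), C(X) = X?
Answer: -14*I*√2 ≈ -19.799*I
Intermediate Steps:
p(d) = -3 (p(d) = -3 + (d - d) = -3 + 0 = -3)
Y = 0 (Y = 6 + 2*(-3) = 6 - 6 = 0)
o = -14 (o = -4 + ((13 - 13) - 10) = -4 + (0 - 10) = -4 - 10 = -14)
H = I*√2 (H = √(-2 + 0) = √(-2) = I*√2 ≈ 1.4142*I)
o*H = -14*I*√2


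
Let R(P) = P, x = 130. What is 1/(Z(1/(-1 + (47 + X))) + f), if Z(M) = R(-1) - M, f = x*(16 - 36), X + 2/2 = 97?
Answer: -142/369343 ≈ -0.00038447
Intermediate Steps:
X = 96 (X = -1 + 97 = 96)
f = -2600 (f = 130*(16 - 36) = 130*(-20) = -2600)
Z(M) = -1 - M
1/(Z(1/(-1 + (47 + X))) + f) = 1/((-1 - 1/(-1 + (47 + 96))) - 2600) = 1/((-1 - 1/(-1 + 143)) - 2600) = 1/((-1 - 1/142) - 2600) = 1/(-143/142 - 2600) = 1/(-369343/142) = -142/369343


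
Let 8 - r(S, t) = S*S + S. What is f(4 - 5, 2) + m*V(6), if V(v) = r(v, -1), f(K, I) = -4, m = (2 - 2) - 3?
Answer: 98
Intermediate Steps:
m = -3 (m = 0 - 3 = -3)
r(S, t) = 8 - S - S² (r(S, t) = 8 - (S*S + S) = 8 - (S² + S) = 8 - (S + S²) = 8 + (-S - S²) = 8 - S - S²)
V(v) = 8 - v - v²
f(4 - 5, 2) + m*V(6) = -4 - 3*(8 - 1*6 - 1*6²) = -4 - 3*(8 - 6 - 1*36) = -4 - 3*(8 - 6 - 36) = -4 - 3*(-34) = -4 + 102 = 98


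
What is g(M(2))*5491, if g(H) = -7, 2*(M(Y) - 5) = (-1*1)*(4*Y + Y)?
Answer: -38437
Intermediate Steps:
M(Y) = 5 - 5*Y/2 (M(Y) = 5 + ((-1*1)*(4*Y + Y))/2 = 5 + (-5*Y)/2 = 5 - 5*Y/2)
g(M(2))*5491 = -7*5491 = -38437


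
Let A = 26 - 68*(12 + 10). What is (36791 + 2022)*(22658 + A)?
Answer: 822369844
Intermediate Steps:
A = -1470 (A = 26 - 68*22 = 26 - 1496 = -1470)
(36791 + 2022)*(22658 + A) = (36791 + 2022)*(22658 - 1470) = 38813*21188 = 822369844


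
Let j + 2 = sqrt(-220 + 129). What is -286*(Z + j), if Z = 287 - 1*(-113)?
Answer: -113828 - 286*I*sqrt(91) ≈ -1.1383e+5 - 2728.3*I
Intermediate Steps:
Z = 400 (Z = 287 + 113 = 400)
j = -2 + I*sqrt(91) (j = -2 + sqrt(-220 + 129) = -2 + sqrt(-91) = -2 + I*sqrt(91) ≈ -2.0 + 9.5394*I)
-286*(Z + j) = -286*(400 + (-2 + I*sqrt(91))) = -286*(398 + I*sqrt(91)) = -113828 - 286*I*sqrt(91)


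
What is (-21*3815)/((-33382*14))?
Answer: 11445/66764 ≈ 0.17142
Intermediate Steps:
(-21*3815)/((-33382*14)) = -80115/(-467348) = -80115*(-1/467348) = 11445/66764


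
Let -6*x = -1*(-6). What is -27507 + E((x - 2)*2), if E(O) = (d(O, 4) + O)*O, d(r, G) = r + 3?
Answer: -27453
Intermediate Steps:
d(r, G) = 3 + r
x = -1 (x = -(-1)*(-6)/6 = -1/6*6 = -1)
E(O) = O*(3 + 2*O) (E(O) = ((3 + O) + O)*O = (3 + 2*O)*O = O*(3 + 2*O))
-27507 + E((x - 2)*2) = -27507 + ((-1 - 2)*2)*(3 + 2*((-1 - 2)*2)) = -27507 + (-3*2)*(3 + 2*(-3*2)) = -27507 - 6*(3 + 2*(-6)) = -27507 - 6*(3 - 12) = -27507 - 6*(-9) = -27507 + 54 = -27453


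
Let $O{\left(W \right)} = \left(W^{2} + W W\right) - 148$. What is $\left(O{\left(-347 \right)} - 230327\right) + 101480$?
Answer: $111823$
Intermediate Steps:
$O{\left(W \right)} = -148 + 2 W^{2}$ ($O{\left(W \right)} = \left(W^{2} + W^{2}\right) - 148 = 2 W^{2} - 148 = -148 + 2 W^{2}$)
$\left(O{\left(-347 \right)} - 230327\right) + 101480 = \left(\left(-148 + 2 \left(-347\right)^{2}\right) - 230327\right) + 101480 = \left(\left(-148 + 2 \cdot 120409\right) - 230327\right) + 101480 = \left(\left(-148 + 240818\right) - 230327\right) + 101480 = \left(240670 - 230327\right) + 101480 = 10343 + 101480 = 111823$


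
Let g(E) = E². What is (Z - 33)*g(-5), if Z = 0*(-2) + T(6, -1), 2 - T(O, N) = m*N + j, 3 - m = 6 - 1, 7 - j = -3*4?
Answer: -1300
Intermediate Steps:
j = 19 (j = 7 - (-3)*4 = 7 - 1*(-12) = 7 + 12 = 19)
m = -2 (m = 3 - (6 - 1) = 3 - 1*5 = 3 - 5 = -2)
T(O, N) = -17 + 2*N (T(O, N) = 2 - (-2*N + 19) = 2 - (19 - 2*N) = 2 + (-19 + 2*N) = -17 + 2*N)
Z = -19 (Z = 0*(-2) + (-17 + 2*(-1)) = 0 + (-17 - 2) = 0 - 19 = -19)
(Z - 33)*g(-5) = (-19 - 33)*(-5)² = -52*25 = -1300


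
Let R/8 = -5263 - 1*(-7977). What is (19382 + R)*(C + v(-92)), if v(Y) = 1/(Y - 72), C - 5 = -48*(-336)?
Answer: 54363478617/82 ≈ 6.6297e+8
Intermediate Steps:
C = 16133 (C = 5 - 48*(-336) = 5 + 16128 = 16133)
R = 21712 (R = 8*(-5263 - 1*(-7977)) = 8*(-5263 + 7977) = 8*2714 = 21712)
v(Y) = 1/(-72 + Y)
(19382 + R)*(C + v(-92)) = (19382 + 21712)*(16133 + 1/(-72 - 92)) = 41094*(16133 + 1/(-164)) = 41094*(16133 - 1/164) = 41094*(2645811/164) = 54363478617/82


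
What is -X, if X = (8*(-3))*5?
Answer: 120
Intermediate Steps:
X = -120 (X = -24*5 = -120)
-X = -1*(-120) = 120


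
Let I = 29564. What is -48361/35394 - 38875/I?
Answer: -1402843177/523194108 ≈ -2.6813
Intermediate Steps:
-48361/35394 - 38875/I = -48361/35394 - 38875/29564 = -1402843177/523194108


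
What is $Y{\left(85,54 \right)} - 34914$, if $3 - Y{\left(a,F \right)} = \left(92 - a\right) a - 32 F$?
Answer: $-33778$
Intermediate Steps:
$Y{\left(a,F \right)} = 3 + 32 F - a \left(92 - a\right)$ ($Y{\left(a,F \right)} = 3 - \left(\left(92 - a\right) a - 32 F\right) = 3 - \left(a \left(92 - a\right) - 32 F\right) = 3 - \left(- 32 F + a \left(92 - a\right)\right) = 3 + \left(32 F - a \left(92 - a\right)\right) = 3 + 32 F - a \left(92 - a\right)$)
$Y{\left(85,54 \right)} - 34914 = \left(3 + 85^{2} - 7820 + 32 \cdot 54\right) - 34914 = \left(3 + 7225 - 7820 + 1728\right) - 34914 = 1136 - 34914 = -33778$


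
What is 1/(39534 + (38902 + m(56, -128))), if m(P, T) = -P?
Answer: 1/78380 ≈ 1.2758e-5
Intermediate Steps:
1/(39534 + (38902 + m(56, -128))) = 1/(39534 + (38902 - 1*56)) = 1/(39534 + (38902 - 56)) = 1/(39534 + 38846) = 1/78380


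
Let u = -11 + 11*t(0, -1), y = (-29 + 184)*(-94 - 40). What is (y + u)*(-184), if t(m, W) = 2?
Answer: 3819656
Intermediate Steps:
y = -20770 (y = 155*(-134) = -20770)
u = 11 (u = -11 + 11*2 = -11 + 22 = 11)
(y + u)*(-184) = (-20770 + 11)*(-184) = -20759*(-184) = 3819656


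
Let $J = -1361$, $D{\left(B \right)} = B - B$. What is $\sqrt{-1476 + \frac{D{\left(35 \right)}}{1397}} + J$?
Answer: $-1361 + 6 i \sqrt{41} \approx -1361.0 + 38.419 i$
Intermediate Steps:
$D{\left(B \right)} = 0$
$\sqrt{-1476 + \frac{D{\left(35 \right)}}{1397}} + J = \sqrt{-1476 + \frac{0}{1397}} - 1361 = \sqrt{-1476 + 0 \cdot \frac{1}{1397}} - 1361 = \sqrt{-1476 + 0} - 1361 = \sqrt{-1476} - 1361 = 6 i \sqrt{41} - 1361 = -1361 + 6 i \sqrt{41}$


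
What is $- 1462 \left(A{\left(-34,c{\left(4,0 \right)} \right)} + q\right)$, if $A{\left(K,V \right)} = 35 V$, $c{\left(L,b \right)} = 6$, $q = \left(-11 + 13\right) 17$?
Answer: $-356728$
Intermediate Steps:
$q = 34$ ($q = 2 \cdot 17 = 34$)
$- 1462 \left(A{\left(-34,c{\left(4,0 \right)} \right)} + q\right) = - 1462 \left(35 \cdot 6 + 34\right) = - 1462 \left(210 + 34\right) = \left(-1462\right) 244 = -356728$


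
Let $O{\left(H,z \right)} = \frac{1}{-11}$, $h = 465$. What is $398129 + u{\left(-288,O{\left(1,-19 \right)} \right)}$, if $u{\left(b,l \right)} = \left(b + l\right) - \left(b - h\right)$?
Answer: $\frac{4384533}{11} \approx 3.9859 \cdot 10^{5}$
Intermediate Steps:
$O{\left(H,z \right)} = - \frac{1}{11}$
$u{\left(b,l \right)} = 465 + l$ ($u{\left(b,l \right)} = \left(b + l\right) - \left(-465 + b\right) = 465 + l$)
$398129 + u{\left(-288,O{\left(1,-19 \right)} \right)} = 398129 + \left(465 - \frac{1}{11}\right) = 398129 + \frac{5114}{11} = \frac{4384533}{11}$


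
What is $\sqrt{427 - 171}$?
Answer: $16$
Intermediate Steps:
$\sqrt{427 - 171} = \sqrt{256} = 16$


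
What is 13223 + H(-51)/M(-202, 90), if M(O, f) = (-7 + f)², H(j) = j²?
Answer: 91095848/6889 ≈ 13223.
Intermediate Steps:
13223 + H(-51)/M(-202, 90) = 13223 + (-51)²/((-7 + 90)²) = 13223 + 2601/(83²) = 13223 + 2601/6889 = 91095848/6889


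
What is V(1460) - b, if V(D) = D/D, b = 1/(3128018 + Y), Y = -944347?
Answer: 2183670/2183671 ≈ 1.0000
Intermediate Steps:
b = 1/2183671 (b = 1/(3128018 - 944347) = 1/2183671 ≈ 4.5794e-7)
V(D) = 1
V(1460) - b = 1 - 1*1/2183671 = 1 - 1/2183671 = 2183670/2183671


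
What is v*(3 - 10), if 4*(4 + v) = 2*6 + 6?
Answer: -7/2 ≈ -3.5000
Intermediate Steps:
v = ½ (v = -4 + (2*6 + 6)/4 = -4 + (12 + 6)/4 = -4 + (¼)*18 = -4 + 9/2 = ½ ≈ 0.50000)
v*(3 - 10) = (3 - 10)/2 = (½)*(-7) = -7/2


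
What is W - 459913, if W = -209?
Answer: -460122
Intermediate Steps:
W - 459913 = -209 - 459913 = -460122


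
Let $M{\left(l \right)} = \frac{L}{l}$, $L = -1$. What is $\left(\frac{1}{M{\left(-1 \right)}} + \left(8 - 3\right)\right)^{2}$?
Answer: $36$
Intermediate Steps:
$M{\left(l \right)} = - \frac{1}{l}$
$\left(\frac{1}{M{\left(-1 \right)}} + \left(8 - 3\right)\right)^{2} = \left(\frac{1}{\left(-1\right) \frac{1}{-1}} + \left(8 - 3\right)\right)^{2} = \left(\frac{1}{\left(-1\right) \left(-1\right)} + \left(8 - 3\right)\right)^{2} = \left(1^{-1} + 5\right)^{2} = \left(1 + 5\right)^{2} = 6^{2} = 36$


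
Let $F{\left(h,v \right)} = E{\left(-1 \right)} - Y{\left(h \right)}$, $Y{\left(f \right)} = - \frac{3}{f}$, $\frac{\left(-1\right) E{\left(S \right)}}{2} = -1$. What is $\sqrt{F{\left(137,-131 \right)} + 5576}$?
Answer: $\frac{\sqrt{104693893}}{137} \approx 74.686$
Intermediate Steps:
$E{\left(S \right)} = 2$ ($E{\left(S \right)} = \left(-2\right) \left(-1\right) = 2$)
$F{\left(h,v \right)} = 2 + \frac{3}{h}$ ($F{\left(h,v \right)} = 2 - - \frac{3}{h} = 2 + \frac{3}{h}$)
$\sqrt{F{\left(137,-131 \right)} + 5576} = \sqrt{\left(2 + \frac{3}{137}\right) + 5576} = \sqrt{\frac{277}{137} + 5576} = \sqrt{\frac{764189}{137}} = \frac{\sqrt{104693893}}{137}$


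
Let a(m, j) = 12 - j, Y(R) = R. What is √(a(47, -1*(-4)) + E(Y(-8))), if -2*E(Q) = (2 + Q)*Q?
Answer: 4*I ≈ 4.0*I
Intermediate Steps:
E(Q) = -Q*(2 + Q)/2 (E(Q) = -(2 + Q)*Q/2 = -Q*(2 + Q)/2)
√(a(47, -1*(-4)) + E(Y(-8))) = √((12 - (-1)*(-4)) - ½*(-8)*(2 - 8)) = √((12 - 1*4) - ½*(-8)*(-6)) = √((12 - 4) - 24) = √(8 - 24) = √(-16) = 4*I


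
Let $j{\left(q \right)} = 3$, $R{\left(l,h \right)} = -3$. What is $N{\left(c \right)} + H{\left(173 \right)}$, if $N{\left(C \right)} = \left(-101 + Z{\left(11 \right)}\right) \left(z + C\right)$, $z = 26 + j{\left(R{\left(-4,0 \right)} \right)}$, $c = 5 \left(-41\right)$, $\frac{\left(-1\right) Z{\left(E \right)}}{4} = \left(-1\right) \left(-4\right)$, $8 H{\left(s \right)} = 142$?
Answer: $\frac{82439}{4} \approx 20610.0$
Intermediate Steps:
$H{\left(s \right)} = \frac{71}{4}$ ($H{\left(s \right)} = \frac{1}{8} \cdot 142 = \frac{71}{4}$)
$Z{\left(E \right)} = -16$ ($Z{\left(E \right)} = - 4 \left(\left(-1\right) \left(-4\right)\right) = \left(-4\right) 4 = -16$)
$c = -205$
$z = 29$ ($z = 26 + 3 = 29$)
$N{\left(C \right)} = -3393 - 117 C$ ($N{\left(C \right)} = \left(-101 - 16\right) \left(29 + C\right) = - 117 \left(29 + C\right) = -3393 - 117 C$)
$N{\left(c \right)} + H{\left(173 \right)} = \left(-3393 - -23985\right) + \frac{71}{4} = \left(-3393 + 23985\right) + \frac{71}{4} = 20592 + \frac{71}{4} = \frac{82439}{4}$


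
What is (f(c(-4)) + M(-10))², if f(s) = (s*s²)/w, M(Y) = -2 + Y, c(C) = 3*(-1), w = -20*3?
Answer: 53361/400 ≈ 133.40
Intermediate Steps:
w = -60 (w = -5*12 = -60)
c(C) = -3
f(s) = -s³/60 (f(s) = (s*s²)/(-60) = s³*(-1/60) = -s³/60)
(f(c(-4)) + M(-10))² = (-1/60*(-3)³ + (-2 - 10))² = (-1/60*(-27) - 12)² = (9/20 - 12)² = (-231/20)² = 53361/400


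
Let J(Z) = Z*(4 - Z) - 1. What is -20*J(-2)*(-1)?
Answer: -260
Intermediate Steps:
J(Z) = -1 + Z*(4 - Z)
-20*J(-2)*(-1) = -20*(-1 - 1*(-2)² + 4*(-2))*(-1) = -20*(-1 - 1*4 - 8)*(-1) = -20*(-1 - 4 - 8)*(-1) = -20*(-13)*(-1) = 260*(-1) = -260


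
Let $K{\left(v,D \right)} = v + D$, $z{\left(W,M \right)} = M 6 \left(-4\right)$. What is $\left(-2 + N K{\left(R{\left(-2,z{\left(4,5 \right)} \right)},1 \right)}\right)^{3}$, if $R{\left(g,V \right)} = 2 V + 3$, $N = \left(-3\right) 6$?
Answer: $76549078936$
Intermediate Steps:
$z{\left(W,M \right)} = - 24 M$ ($z{\left(W,M \right)} = 6 M \left(-4\right) = - 24 M$)
$N = -18$
$R{\left(g,V \right)} = 3 + 2 V$
$K{\left(v,D \right)} = D + v$
$\left(-2 + N K{\left(R{\left(-2,z{\left(4,5 \right)} \right)},1 \right)}\right)^{3} = \left(-2 - 18 \left(1 + \left(3 + 2 \left(\left(-24\right) 5\right)\right)\right)\right)^{3} = \left(-2 - 18 \left(1 + \left(3 + 2 \left(-120\right)\right)\right)\right)^{3} = \left(-2 - 18 \left(1 + \left(3 - 240\right)\right)\right)^{3} = \left(-2 - 18 \left(1 - 237\right)\right)^{3} = \left(-2 - -4248\right)^{3} = \left(-2 + 4248\right)^{3} = 4246^{3} = 76549078936$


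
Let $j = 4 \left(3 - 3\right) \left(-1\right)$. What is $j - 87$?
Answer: $-87$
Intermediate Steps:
$j = 0$ ($j = 4 \cdot 0 \left(-1\right) = 0 \left(-1\right) = 0$)
$j - 87 = 0 - 87 = -87$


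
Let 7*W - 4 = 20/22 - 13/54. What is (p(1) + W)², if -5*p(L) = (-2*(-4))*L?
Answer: 376321201/432224100 ≈ 0.87066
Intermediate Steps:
W = 2773/4158 (W = 4/7 + (20/22 - 13/54)/7 = 4/7 + (20*(1/22) - 13*1/54)/7 = 4/7 + (10/11 - 13/54)/7 = 4/7 + (⅐)*(397/594) = 4/7 + 397/4158 = 2773/4158 ≈ 0.66691)
p(L) = -8*L/5 (p(L) = -(-2*(-4))*L/5 = -8*L/5)
(p(1) + W)² = (-8/5*1 + 2773/4158)² = (-8/5 + 2773/4158)² = (-19399/20790)² = 376321201/432224100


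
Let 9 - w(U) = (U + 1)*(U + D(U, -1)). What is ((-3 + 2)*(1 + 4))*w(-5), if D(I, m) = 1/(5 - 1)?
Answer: 50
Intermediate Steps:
D(I, m) = 1/4
w(U) = 9 - (1 + U)*(1/4 + U) (w(U) = 9 - (U + 1)*(U + 1/4) = 9 - (1 + U)*(1/4 + U))
((-3 + 2)*(1 + 4))*w(-5) = ((-3 + 2)*(1 + 4))*(35/4 - 1*(-5)**2 - 5/4*(-5)) = (-1*5)*(35/4 - 1*25 + 25/4) = -5*(35/4 - 25 + 25/4) = -5*(-10) = 50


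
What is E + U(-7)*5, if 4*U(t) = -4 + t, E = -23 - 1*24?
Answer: -243/4 ≈ -60.750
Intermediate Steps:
E = -47 (E = -23 - 24 = -47)
U(t) = -1 + t/4 (U(t) = (-4 + t)/4 = -1 + t/4)
E + U(-7)*5 = -47 + (-1 + (1/4)*(-7))*5 = -47 + (-1 - 7/4)*5 = -47 - 11/4*5 = -47 - 55/4 = -243/4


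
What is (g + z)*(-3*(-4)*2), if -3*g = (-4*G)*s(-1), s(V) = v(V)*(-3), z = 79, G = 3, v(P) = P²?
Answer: 1608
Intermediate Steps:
s(V) = -3*V² (s(V) = V²*(-3) = -3*V²)
g = -12 (g = -(-4*3)*(-3*(-1)²)/3 = -(-4)*(-3*1) = -(-4)*(-3) = -⅓*36 = -12)
(g + z)*(-3*(-4)*2) = (-12 + 79)*(-3*(-4)*2) = 67*(12*2) = 67*24 = 1608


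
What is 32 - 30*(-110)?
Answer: 3332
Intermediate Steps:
32 - 30*(-110) = 32 + 3300 = 3332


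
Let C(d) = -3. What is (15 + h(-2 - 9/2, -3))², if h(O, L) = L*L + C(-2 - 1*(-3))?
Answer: 441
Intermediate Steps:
h(O, L) = -3 + L² (h(O, L) = L*L - 3 = L² - 3 = -3 + L²)
(15 + h(-2 - 9/2, -3))² = (15 + (-3 + (-3)²))² = (15 + (-3 + 9))² = (15 + 6)² = 21² = 441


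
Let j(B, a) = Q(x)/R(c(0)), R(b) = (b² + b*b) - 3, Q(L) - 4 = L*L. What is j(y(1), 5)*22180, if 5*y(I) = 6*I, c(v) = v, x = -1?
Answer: -110900/3 ≈ -36967.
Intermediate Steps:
Q(L) = 4 + L² (Q(L) = 4 + L*L = 4 + L²)
R(b) = -3 + 2*b² (R(b) = (b² + b²) - 3 = 2*b² - 3 = -3 + 2*b²)
y(I) = 6*I/5 (y(I) = (6*I)/5 = 6*I/5)
j(B, a) = -5/3 (j(B, a) = (4 + (-1)²)/(-3 + 2*0²) = (4 + 1)/(-3 + 2*0) = 5/(-3 + 0) = 5/(-3) = 5*(-⅓) = -5/3)
j(y(1), 5)*22180 = -5/3*22180 = -110900/3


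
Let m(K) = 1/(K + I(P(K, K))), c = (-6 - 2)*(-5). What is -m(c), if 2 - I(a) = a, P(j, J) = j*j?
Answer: 1/1558 ≈ 0.00064185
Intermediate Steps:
P(j, J) = j²
I(a) = 2 - a
c = 40 (c = -8*(-5) = 40)
m(K) = 1/(2 + K - K²) (m(K) = 1/(K + (2 - K²)) = 1/(2 + K - K²))
-m(c) = -1/(2 + 40 - 1*40²) = -1/(2 + 40 - 1*1600) = -1/(2 + 40 - 1600) = -1/(-1558) = -1*(-1/1558) = 1/1558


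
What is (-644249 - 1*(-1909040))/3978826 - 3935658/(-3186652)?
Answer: 2461218393405/1584891728819 ≈ 1.5529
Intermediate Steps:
(-644249 - 1*(-1909040))/3978826 - 3935658/(-3186652) = (-644249 + 1909040)*(1/3978826) - 3935658*(-1/3186652) = 1264791*(1/3978826) + 1967829/1593326 = 1264791/3978826 + 1967829/1593326 = 2461218393405/1584891728819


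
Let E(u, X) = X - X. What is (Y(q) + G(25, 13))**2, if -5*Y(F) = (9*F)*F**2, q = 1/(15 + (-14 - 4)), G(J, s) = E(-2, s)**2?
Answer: 1/225 ≈ 0.0044444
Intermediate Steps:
E(u, X) = 0
G(J, s) = 0 (G(J, s) = 0**2 = 0)
q = -1/3 (q = 1/(15 - 18) = 1/(-3) = -1/3 ≈ -0.33333)
Y(F) = -9*F**3/5 (Y(F) = -9*F*F**2/5 = -9*F**3/5)
(Y(q) + G(25, 13))**2 = (-9*(-1/3)**3/5 + 0)**2 = (-9/5*(-1/27) + 0)**2 = (1/15 + 0)**2 = (1/15)**2 = 1/225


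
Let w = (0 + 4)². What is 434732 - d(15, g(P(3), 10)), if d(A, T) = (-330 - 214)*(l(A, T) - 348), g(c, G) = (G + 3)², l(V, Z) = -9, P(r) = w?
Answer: 240524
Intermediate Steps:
w = 16 (w = 4² = 16)
P(r) = 16
g(c, G) = (3 + G)²
d(A, T) = 194208 (d(A, T) = (-330 - 214)*(-9 - 348) = -544*(-357) = 194208)
434732 - d(15, g(P(3), 10)) = 434732 - 1*194208 = 434732 - 194208 = 240524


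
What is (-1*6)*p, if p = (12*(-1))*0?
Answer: 0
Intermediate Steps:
p = 0 (p = -12*0 = 0)
(-1*6)*p = -1*6*0 = -6*0 = 0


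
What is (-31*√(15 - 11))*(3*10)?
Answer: -1860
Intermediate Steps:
(-31*√(15 - 11))*(3*10) = -31*√4*30 = -31*2*30 = -62*30 = -1860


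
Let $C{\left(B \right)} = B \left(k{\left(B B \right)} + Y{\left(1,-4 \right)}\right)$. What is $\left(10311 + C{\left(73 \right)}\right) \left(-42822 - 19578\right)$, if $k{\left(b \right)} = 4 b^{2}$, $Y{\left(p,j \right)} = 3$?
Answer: $-517439326684800$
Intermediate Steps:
$C{\left(B \right)} = B \left(3 + 4 B^{4}\right)$ ($C{\left(B \right)} = B \left(4 \left(B B\right)^{2} + 3\right) = B \left(4 \left(B^{2}\right)^{2} + 3\right) = B \left(4 B^{4} + 3\right) = B \left(3 + 4 B^{4}\right)$)
$\left(10311 + C{\left(73 \right)}\right) \left(-42822 - 19578\right) = \left(10311 + 73 \left(3 + 4 \cdot 73^{4}\right)\right) \left(-42822 - 19578\right) = \left(10311 + 73 \left(3 + 4 \cdot 28398241\right)\right) \left(-62400\right) = \left(10311 + 73 \left(3 + 113592964\right)\right) \left(-62400\right) = \left(10311 + 73 \cdot 113592967\right) \left(-62400\right) = \left(10311 + 8292286591\right) \left(-62400\right) = 8292296902 \left(-62400\right) = -517439326684800$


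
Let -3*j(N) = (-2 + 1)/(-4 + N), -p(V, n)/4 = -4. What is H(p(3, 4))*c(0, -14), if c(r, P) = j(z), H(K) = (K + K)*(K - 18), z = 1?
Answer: 64/9 ≈ 7.1111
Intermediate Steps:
p(V, n) = 16 (p(V, n) = -4*(-4) = 16)
H(K) = 2*K*(-18 + K) (H(K) = (2*K)*(-18 + K) = 2*K*(-18 + K))
j(N) = 1/(3*(-4 + N)) (j(N) = -(-2 + 1)/(3*(-4 + N)) = -(-1)/(3*(-4 + N)) = 1/(3*(-4 + N)))
c(r, P) = -⅑ (c(r, P) = 1/(3*(-4 + 1)) = (⅓)/(-3) = (⅓)*(-⅓) = -⅑)
H(p(3, 4))*c(0, -14) = (2*16*(-18 + 16))*(-⅑) = (2*16*(-2))*(-⅑) = -64*(-⅑) = 64/9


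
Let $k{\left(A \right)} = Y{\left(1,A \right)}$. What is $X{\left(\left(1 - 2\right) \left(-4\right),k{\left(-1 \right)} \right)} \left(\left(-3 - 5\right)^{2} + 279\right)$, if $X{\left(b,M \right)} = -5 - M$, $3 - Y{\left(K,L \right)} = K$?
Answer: $-2401$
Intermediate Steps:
$Y{\left(K,L \right)} = 3 - K$
$k{\left(A \right)} = 2$ ($k{\left(A \right)} = 3 - 1 = 2$)
$X{\left(\left(1 - 2\right) \left(-4\right),k{\left(-1 \right)} \right)} \left(\left(-3 - 5\right)^{2} + 279\right) = \left(-5 - 2\right) \left(\left(-3 - 5\right)^{2} + 279\right) = \left(-5 - 2\right) \left(\left(-8\right)^{2} + 279\right) = - 7 \left(64 + 279\right) = \left(-7\right) 343 = -2401$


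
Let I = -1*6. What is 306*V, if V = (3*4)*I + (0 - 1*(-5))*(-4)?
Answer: -28152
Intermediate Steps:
I = -6
V = -92 (V = (3*4)*(-6) + (0 - 1*(-5))*(-4) = 12*(-6) + (0 + 5)*(-4) = -72 + 5*(-4) = -72 - 20 = -92)
306*V = 306*(-92) = -28152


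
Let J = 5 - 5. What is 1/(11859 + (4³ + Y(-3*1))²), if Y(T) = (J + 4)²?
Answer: 1/18259 ≈ 5.4768e-5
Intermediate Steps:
J = 0
Y(T) = 16 (Y(T) = (0 + 4)² = 4² = 16)
1/(11859 + (4³ + Y(-3*1))²) = 1/(11859 + (4³ + 16)²) = 1/(11859 + (64 + 16)²) = 1/(11859 + 80²) = 1/(11859 + 6400) = 1/18259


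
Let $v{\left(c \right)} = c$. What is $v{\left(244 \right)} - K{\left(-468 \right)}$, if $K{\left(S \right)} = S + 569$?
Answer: $143$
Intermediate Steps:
$K{\left(S \right)} = 569 + S$
$v{\left(244 \right)} - K{\left(-468 \right)} = 244 - \left(569 - 468\right) = 244 - 101 = 143$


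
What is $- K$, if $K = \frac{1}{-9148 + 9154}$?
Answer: $- \frac{1}{6} \approx -0.16667$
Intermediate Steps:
$K = \frac{1}{6} \approx 0.16667$
$- K = \left(-1\right) \frac{1}{6} = - \frac{1}{6}$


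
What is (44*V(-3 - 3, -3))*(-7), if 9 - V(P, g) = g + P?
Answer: -5544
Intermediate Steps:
V(P, g) = 9 - P - g (V(P, g) = 9 - (g + P) = 9 - (P + g) = 9 + (-P - g) = 9 - P - g)
(44*V(-3 - 3, -3))*(-7) = (44*(9 - (-3 - 3) - 1*(-3)))*(-7) = (44*(9 - 1*(-6) + 3))*(-7) = (44*(9 + 6 + 3))*(-7) = (44*18)*(-7) = 792*(-7) = -5544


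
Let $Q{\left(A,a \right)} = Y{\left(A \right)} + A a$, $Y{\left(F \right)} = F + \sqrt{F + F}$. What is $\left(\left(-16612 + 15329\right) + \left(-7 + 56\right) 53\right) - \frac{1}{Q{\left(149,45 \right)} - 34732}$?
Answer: $\frac{510608972941}{388591293} + \frac{\sqrt{298}}{777182586} \approx 1314.0$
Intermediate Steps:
$Y{\left(F \right)} = F + \sqrt{2} \sqrt{F}$ ($Y{\left(F \right)} = F + \sqrt{2 F} = F + \sqrt{2} \sqrt{F}$)
$Q{\left(A,a \right)} = A + A a + \sqrt{2} \sqrt{A}$ ($Q{\left(A,a \right)} = \left(A + \sqrt{2} \sqrt{A}\right) + A a = A + A a + \sqrt{2} \sqrt{A}$)
$\left(\left(-16612 + 15329\right) + \left(-7 + 56\right) 53\right) - \frac{1}{Q{\left(149,45 \right)} - 34732} = \left(\left(-16612 + 15329\right) + \left(-7 + 56\right) 53\right) - \frac{1}{\left(149 + 149 \cdot 45 + \sqrt{2} \sqrt{149}\right) - 34732} = \left(-1283 + 49 \cdot 53\right) - \frac{1}{\left(149 + 6705 + \sqrt{298}\right) - 34732} = \left(-1283 + 2597\right) - \frac{1}{\left(6854 + \sqrt{298}\right) - 34732} = 1314 - \frac{1}{-27878 + \sqrt{298}}$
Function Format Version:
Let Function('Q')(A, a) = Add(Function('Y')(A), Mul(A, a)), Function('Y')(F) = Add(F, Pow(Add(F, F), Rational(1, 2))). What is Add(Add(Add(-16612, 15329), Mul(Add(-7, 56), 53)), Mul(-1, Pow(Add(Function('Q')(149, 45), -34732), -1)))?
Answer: Add(Rational(510608972941, 388591293), Mul(Rational(1, 777182586), Pow(298, Rational(1, 2)))) ≈ 1314.0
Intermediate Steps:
Function('Y')(F) = Add(F, Mul(Pow(2, Rational(1, 2)), Pow(F, Rational(1, 2)))) (Function('Y')(F) = Add(F, Pow(Mul(2, F), Rational(1, 2))) = Add(F, Mul(Pow(2, Rational(1, 2)), Pow(F, Rational(1, 2)))))
Function('Q')(A, a) = Add(A, Mul(A, a), Mul(Pow(2, Rational(1, 2)), Pow(A, Rational(1, 2)))) (Function('Q')(A, a) = Add(Add(A, Mul(Pow(2, Rational(1, 2)), Pow(A, Rational(1, 2)))), Mul(A, a)) = Add(A, Mul(A, a), Mul(Pow(2, Rational(1, 2)), Pow(A, Rational(1, 2)))))
Add(Add(Add(-16612, 15329), Mul(Add(-7, 56), 53)), Mul(-1, Pow(Add(Function('Q')(149, 45), -34732), -1))) = Add(Add(Add(-16612, 15329), Mul(Add(-7, 56), 53)), Mul(-1, Pow(Add(Add(149, Mul(149, 45), Mul(Pow(2, Rational(1, 2)), Pow(149, Rational(1, 2)))), -34732), -1))) = Add(Add(-1283, Mul(49, 53)), Mul(-1, Pow(Add(Add(149, 6705, Pow(298, Rational(1, 2))), -34732), -1))) = Add(Add(-1283, 2597), Mul(-1, Pow(Add(Add(6854, Pow(298, Rational(1, 2))), -34732), -1))) = Add(1314, Mul(-1, Pow(Add(-27878, Pow(298, Rational(1, 2))), -1)))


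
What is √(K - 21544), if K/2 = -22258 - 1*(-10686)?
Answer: 28*I*√57 ≈ 211.4*I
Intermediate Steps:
K = -23144 (K = 2*(-22258 - 1*(-10686)) = 2*(-22258 + 10686) = 2*(-11572) = -23144)
√(K - 21544) = √(-23144 - 21544) = √(-44688) = 28*I*√57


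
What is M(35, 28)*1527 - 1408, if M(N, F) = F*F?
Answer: 1195760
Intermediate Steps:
M(N, F) = F²
M(35, 28)*1527 - 1408 = 28²*1527 - 1408 = 784*1527 - 1408 = 1197168 - 1408 = 1195760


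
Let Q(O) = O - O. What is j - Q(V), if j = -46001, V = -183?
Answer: -46001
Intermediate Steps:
Q(O) = 0
j - Q(V) = -46001 - 1*0 = -46001 + 0 = -46001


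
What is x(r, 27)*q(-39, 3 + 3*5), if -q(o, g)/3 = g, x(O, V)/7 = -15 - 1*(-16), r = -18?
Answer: -378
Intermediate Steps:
x(O, V) = 7 (x(O, V) = 7*(-15 - 1*(-16)) = 7*(-15 + 16) = 7*1 = 7)
q(o, g) = -3*g
x(r, 27)*q(-39, 3 + 3*5) = 7*(-3*(3 + 3*5)) = 7*(-3*(3 + 15)) = 7*(-3*18) = 7*(-54) = -378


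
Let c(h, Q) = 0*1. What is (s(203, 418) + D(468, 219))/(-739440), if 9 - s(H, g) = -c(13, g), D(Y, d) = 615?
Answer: -1/1185 ≈ -0.00084388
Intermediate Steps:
c(h, Q) = 0
s(H, g) = 9 (s(H, g) = 9 - (-1)*0 = 9 - 1*0 = 9 + 0 = 9)
(s(203, 418) + D(468, 219))/(-739440) = (9 + 615)/(-739440) = 624*(-1/739440) = -1/1185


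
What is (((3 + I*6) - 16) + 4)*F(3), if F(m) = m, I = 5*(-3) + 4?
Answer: -225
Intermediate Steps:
I = -11 (I = -15 + 4 = -11)
(((3 + I*6) - 16) + 4)*F(3) = (((3 - 11*6) - 16) + 4)*3 = (((3 - 66) - 16) + 4)*3 = ((-63 - 16) + 4)*3 = (-79 + 4)*3 = -75*3 = -225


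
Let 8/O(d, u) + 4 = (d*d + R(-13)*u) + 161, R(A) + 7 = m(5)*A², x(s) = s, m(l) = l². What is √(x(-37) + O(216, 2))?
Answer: I*√112940282045/55249 ≈ 6.0827*I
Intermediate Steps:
R(A) = -7 + 25*A² (R(A) = -7 + 5²*A² = -7 + 25*A²)
O(d, u) = 8/(157 + d² + 4218*u) (O(d, u) = 8/(-4 + ((d*d + (-7 + 25*(-13)²)*u) + 161)) = 8/(-4 + ((d² + (-7 + 25*169)*u) + 161)) = 8/(-4 + ((d² + (-7 + 4225)*u) + 161)) = 8/(-4 + ((d² + 4218*u) + 161)) = 8/(-4 + (161 + d² + 4218*u)) = 8/(157 + d² + 4218*u))
√(x(-37) + O(216, 2)) = √(-37 + 8/(157 + 216² + 4218*2)) = √(-37 + 8/(157 + 46656 + 8436)) = √(-37 + 8/55249) = √(-2044205/55249) = I*√112940282045/55249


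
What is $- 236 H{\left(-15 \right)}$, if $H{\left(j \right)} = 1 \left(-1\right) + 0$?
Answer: $236$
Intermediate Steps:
$H{\left(j \right)} = -1$ ($H{\left(j \right)} = -1 + 0 = -1$)
$- 236 H{\left(-15 \right)} = \left(-236\right) \left(-1\right) = 236$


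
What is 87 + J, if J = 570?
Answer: 657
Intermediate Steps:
87 + J = 87 + 570 = 657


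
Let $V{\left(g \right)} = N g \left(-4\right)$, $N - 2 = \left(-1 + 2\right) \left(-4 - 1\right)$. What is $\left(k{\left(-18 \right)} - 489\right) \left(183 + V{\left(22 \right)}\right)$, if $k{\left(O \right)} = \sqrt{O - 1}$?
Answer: $-218583 + 447 i \sqrt{19} \approx -2.1858 \cdot 10^{5} + 1948.4 i$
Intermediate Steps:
$k{\left(O \right)} = \sqrt{-1 + O}$
$N = -3$ ($N = 2 + \left(-1 + 2\right) \left(-4 - 1\right) = 2 + 1 \left(-5\right) = 2 - 5 = -3$)
$V{\left(g \right)} = 12 g$ ($V{\left(g \right)} = - 3 g \left(-4\right) = 12 g$)
$\left(k{\left(-18 \right)} - 489\right) \left(183 + V{\left(22 \right)}\right) = \left(\sqrt{-1 - 18} - 489\right) \left(183 + 12 \cdot 22\right) = \left(\sqrt{-19} - 489\right) \left(183 + 264\right) = \left(i \sqrt{19} - 489\right) 447 = \left(-489 + i \sqrt{19}\right) 447 = -218583 + 447 i \sqrt{19}$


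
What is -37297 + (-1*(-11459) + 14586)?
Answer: -11252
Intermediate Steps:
-37297 + (-1*(-11459) + 14586) = -37297 + (11459 + 14586) = -37297 + 26045 = -11252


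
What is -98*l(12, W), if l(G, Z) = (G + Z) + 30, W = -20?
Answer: -2156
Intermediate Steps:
l(G, Z) = 30 + G + Z
-98*l(12, W) = -98*(30 + 12 - 20) = -98*22 = -2156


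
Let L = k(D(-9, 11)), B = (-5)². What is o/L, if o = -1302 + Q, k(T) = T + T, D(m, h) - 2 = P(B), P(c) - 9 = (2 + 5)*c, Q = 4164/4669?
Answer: -1012479/289478 ≈ -3.4976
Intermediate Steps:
Q = 4164/4669 (Q = 4164*(1/4669) = 4164/4669 ≈ 0.89184)
B = 25
P(c) = 9 + 7*c (P(c) = 9 + (2 + 5)*c = 9 + 7*c)
D(m, h) = 186 (D(m, h) = 2 + (9 + 7*25) = 2 + (9 + 175) = 2 + 184 = 186)
k(T) = 2*T
L = 372 (L = 2*186 = 372)
o = -6074874/4669 (o = -1302 + 4164/4669 = -6074874/4669 ≈ -1301.1)
o/L = -6074874/4669/372 = -6074874/4669*1/372 = -1012479/289478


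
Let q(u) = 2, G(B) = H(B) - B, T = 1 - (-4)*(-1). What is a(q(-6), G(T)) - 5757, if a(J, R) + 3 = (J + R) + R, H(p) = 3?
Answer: -5746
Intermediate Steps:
T = -3 (T = 1 - 1*4 = 1 - 4 = -3)
G(B) = 3 - B
a(J, R) = -3 + J + 2*R (a(J, R) = -3 + ((J + R) + R) = -3 + (J + 2*R) = -3 + J + 2*R)
a(q(-6), G(T)) - 5757 = (-3 + 2 + 2*(3 - 1*(-3))) - 5757 = (-3 + 2 + 2*(3 + 3)) - 5757 = (-3 + 2 + 2*6) - 5757 = (-3 + 2 + 12) - 5757 = 11 - 5757 = -5746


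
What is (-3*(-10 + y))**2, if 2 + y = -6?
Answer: 2916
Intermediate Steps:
y = -8 (y = -2 - 6 = -8)
(-3*(-10 + y))**2 = (-3*(-10 - 8))**2 = (-3*(-18))**2 = 54**2 = 2916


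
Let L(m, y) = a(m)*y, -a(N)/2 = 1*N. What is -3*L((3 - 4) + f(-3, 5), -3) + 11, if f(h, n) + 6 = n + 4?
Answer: -25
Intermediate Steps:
f(h, n) = -2 + n (f(h, n) = -6 + (n + 4) = -6 + (4 + n) = -2 + n)
a(N) = -2*N
L(m, y) = -2*m*y (L(m, y) = (-2*m)*y = -2*m*y)
-3*L((3 - 4) + f(-3, 5), -3) + 11 = -(-6)*((3 - 4) + (-2 + 5))*(-3) + 11 = -(-6)*(-1 + 3)*(-3) + 11 = -(-6)*2*(-3) + 11 = -3*12 + 11 = -36 + 11 = -25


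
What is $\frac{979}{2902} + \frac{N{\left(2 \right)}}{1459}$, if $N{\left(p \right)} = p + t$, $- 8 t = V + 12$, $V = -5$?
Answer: $\frac{5726503}{16936072} \approx 0.33812$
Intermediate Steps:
$t = - \frac{7}{8}$ ($t = - \frac{-5 + 12}{8} = \left(- \frac{1}{8}\right) 7 = - \frac{7}{8} \approx -0.875$)
$N{\left(p \right)} = - \frac{7}{8} + p$ ($N{\left(p \right)} = p - \frac{7}{8} = - \frac{7}{8} + p$)
$\frac{979}{2902} + \frac{N{\left(2 \right)}}{1459} = \frac{979}{2902} + \frac{- \frac{7}{8} + 2}{1459} = 979 \cdot \frac{1}{2902} + \frac{9}{8} \cdot \frac{1}{1459} = \frac{979}{2902} + \frac{9}{11672} = \frac{5726503}{16936072}$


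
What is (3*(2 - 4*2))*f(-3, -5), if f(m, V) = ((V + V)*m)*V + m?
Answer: 2754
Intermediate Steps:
f(m, V) = m + 2*m*V² (f(m, V) = ((2*V)*m)*V + m = (2*V*m)*V + m = 2*m*V² + m = m + 2*m*V²)
(3*(2 - 4*2))*f(-3, -5) = (3*(2 - 4*2))*(-3*(1 + 2*(-5)²)) = (3*(2 - 8))*(-3*(1 + 2*25)) = (3*(-6))*(-3*(1 + 50)) = -(-54)*51 = -18*(-153) = 2754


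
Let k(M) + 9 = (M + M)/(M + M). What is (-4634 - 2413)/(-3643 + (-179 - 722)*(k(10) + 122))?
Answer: 7047/106357 ≈ 0.066258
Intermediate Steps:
k(M) = -8 (k(M) = -9 + (M + M)/(M + M) = -9 + (2*M)/((2*M)) = -9 + (2*M)*(1/(2*M)) = -9 + 1 = -8)
(-4634 - 2413)/(-3643 + (-179 - 722)*(k(10) + 122)) = (-4634 - 2413)/(-3643 + (-179 - 722)*(-8 + 122)) = -7047/(-3643 - 901*114) = -7047/(-3643 - 102714) = -7047/(-106357) = -7047*(-1/106357) = 7047/106357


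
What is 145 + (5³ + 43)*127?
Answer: 21481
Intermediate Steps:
145 + (5³ + 43)*127 = 145 + (125 + 43)*127 = 145 + 168*127 = 145 + 21336 = 21481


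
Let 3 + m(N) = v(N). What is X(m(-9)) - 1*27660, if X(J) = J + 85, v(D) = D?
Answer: -27587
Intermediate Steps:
m(N) = -3 + N
X(J) = 85 + J
X(m(-9)) - 1*27660 = (85 + (-3 - 9)) - 1*27660 = (85 - 12) - 27660 = 73 - 27660 = -27587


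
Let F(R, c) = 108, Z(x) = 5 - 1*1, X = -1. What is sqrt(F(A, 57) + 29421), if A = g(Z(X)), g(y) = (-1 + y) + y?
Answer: 3*sqrt(3281) ≈ 171.84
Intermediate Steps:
Z(x) = 4 (Z(x) = 5 - 1 = 4)
g(y) = -1 + 2*y
A = 7 (A = -1 + 2*4 = -1 + 8 = 7)
sqrt(F(A, 57) + 29421) = sqrt(108 + 29421) = sqrt(29529) = 3*sqrt(3281)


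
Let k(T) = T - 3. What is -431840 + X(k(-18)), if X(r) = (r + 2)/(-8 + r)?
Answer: -12523341/29 ≈ -4.3184e+5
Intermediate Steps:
k(T) = -3 + T
X(r) = (2 + r)/(-8 + r)
-431840 + X(k(-18)) = -431840 + (2 + (-3 - 18))/(-8 + (-3 - 18)) = -431840 + (2 - 21)/(-8 - 21) = -431840 - 19/(-29) = -431840 - 1/29*(-19) = -431840 + 19/29 = -12523341/29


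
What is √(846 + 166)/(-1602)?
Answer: -√253/801 ≈ -0.019858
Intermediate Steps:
√(846 + 166)/(-1602) = √1012*(-1/1602) = (2*√253)*(-1/1602) = -√253/801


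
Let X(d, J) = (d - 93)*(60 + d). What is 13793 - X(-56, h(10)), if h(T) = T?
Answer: 14389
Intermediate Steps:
X(d, J) = (-93 + d)*(60 + d)
13793 - X(-56, h(10)) = 13793 - (-5580 + (-56)² - 33*(-56)) = 13793 - (-5580 + 3136 + 1848) = 13793 - 1*(-596) = 13793 + 596 = 14389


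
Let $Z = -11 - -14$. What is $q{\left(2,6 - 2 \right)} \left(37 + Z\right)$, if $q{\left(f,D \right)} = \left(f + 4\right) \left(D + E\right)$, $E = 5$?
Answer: $2160$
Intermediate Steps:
$Z = 3$ ($Z = -11 + 14 = 3$)
$q{\left(f,D \right)} = \left(4 + f\right) \left(5 + D\right)$ ($q{\left(f,D \right)} = \left(f + 4\right) \left(D + 5\right) = \left(4 + f\right) \left(5 + D\right)$)
$q{\left(2,6 - 2 \right)} \left(37 + Z\right) = \left(20 + 4 \left(6 - 2\right) + 5 \cdot 2 + \left(6 - 2\right) 2\right) \left(37 + 3\right) = \left(20 + 4 \cdot 4 + 10 + 4 \cdot 2\right) 40 = \left(20 + 16 + 10 + 8\right) 40 = 54 \cdot 40 = 2160$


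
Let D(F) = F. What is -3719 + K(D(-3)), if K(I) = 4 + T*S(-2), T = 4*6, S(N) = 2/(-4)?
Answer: -3727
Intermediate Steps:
S(N) = -½ (S(N) = 2*(-¼) = -½)
T = 24
K(I) = -8 (K(I) = 4 + 24*(-½) = 4 - 12 = -8)
-3719 + K(D(-3)) = -3719 - 8 = -3727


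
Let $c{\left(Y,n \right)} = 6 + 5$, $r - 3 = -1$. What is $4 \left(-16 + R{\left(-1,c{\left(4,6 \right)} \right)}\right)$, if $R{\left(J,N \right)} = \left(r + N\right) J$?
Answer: $-116$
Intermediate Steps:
$r = 2$ ($r = 3 - 1 = 2$)
$c{\left(Y,n \right)} = 11$
$R{\left(J,N \right)} = J \left(2 + N\right)$ ($R{\left(J,N \right)} = \left(2 + N\right) J = J \left(2 + N\right)$)
$4 \left(-16 + R{\left(-1,c{\left(4,6 \right)} \right)}\right) = 4 \left(-16 - \left(2 + 11\right)\right) = 4 \left(-16 - 13\right) = 4 \left(-29\right) = -116$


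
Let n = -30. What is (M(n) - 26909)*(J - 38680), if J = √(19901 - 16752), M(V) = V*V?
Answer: 1006028120 - 26009*√3149 ≈ 1.0046e+9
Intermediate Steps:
M(V) = V²
J = √3149 ≈ 56.116
(M(n) - 26909)*(J - 38680) = ((-30)² - 26909)*(√3149 - 38680) = (900 - 26909)*(-38680 + √3149) = -26009*(-38680 + √3149) = 1006028120 - 26009*√3149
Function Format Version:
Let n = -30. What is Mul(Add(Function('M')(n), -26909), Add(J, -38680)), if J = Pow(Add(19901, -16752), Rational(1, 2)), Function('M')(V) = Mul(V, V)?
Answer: Add(1006028120, Mul(-26009, Pow(3149, Rational(1, 2)))) ≈ 1.0046e+9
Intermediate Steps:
Function('M')(V) = Pow(V, 2)
J = Pow(3149, Rational(1, 2)) ≈ 56.116
Mul(Add(Function('M')(n), -26909), Add(J, -38680)) = Mul(Add(Pow(-30, 2), -26909), Add(Pow(3149, Rational(1, 2)), -38680)) = Mul(Add(900, -26909), Add(-38680, Pow(3149, Rational(1, 2)))) = Mul(-26009, Add(-38680, Pow(3149, Rational(1, 2)))) = Add(1006028120, Mul(-26009, Pow(3149, Rational(1, 2))))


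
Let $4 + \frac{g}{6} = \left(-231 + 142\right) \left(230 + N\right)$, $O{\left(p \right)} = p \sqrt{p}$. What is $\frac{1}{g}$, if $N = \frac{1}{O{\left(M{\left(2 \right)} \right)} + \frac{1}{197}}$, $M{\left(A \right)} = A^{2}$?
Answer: $- \frac{1577}{193830186} \approx -8.136 \cdot 10^{-6}$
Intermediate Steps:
$O{\left(p \right)} = p^{\frac{3}{2}}$
$N = \frac{197}{1577}$ ($N = \frac{1}{\left(2^{2}\right)^{\frac{3}{2}} + \frac{1}{197}} = \frac{1}{4^{\frac{3}{2}} + \frac{1}{197}} = \frac{1}{8 + \frac{1}{197}} = \frac{1}{\frac{1577}{197}} = \frac{197}{1577} \approx 0.12492$)
$g = - \frac{193830186}{1577}$ ($g = -24 + 6 \left(-231 + 142\right) \left(230 + \frac{197}{1577}\right) = -24 + 6 \left(\left(-89\right) \frac{362907}{1577}\right) = -24 + 6 \left(- \frac{32298723}{1577}\right) = -24 - \frac{193792338}{1577} = - \frac{193830186}{1577} \approx -1.2291 \cdot 10^{5}$)
$\frac{1}{g} = \frac{1}{- \frac{193830186}{1577}} = - \frac{1577}{193830186}$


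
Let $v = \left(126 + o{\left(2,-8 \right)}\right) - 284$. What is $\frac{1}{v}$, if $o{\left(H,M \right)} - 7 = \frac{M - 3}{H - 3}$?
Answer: $- \frac{1}{140} \approx -0.0071429$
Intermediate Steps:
$o{\left(H,M \right)} = 7 + \frac{-3 + M}{-3 + H}$ ($o{\left(H,M \right)} = 7 + \frac{M - 3}{H - 3} = 7 + \frac{-3 + M}{-3 + H}$)
$v = -140$ ($v = \left(126 + \frac{-24 - 8 + 7 \cdot 2}{-3 + 2}\right) - 284 = \left(126 + \frac{-24 - 8 + 14}{-1}\right) - 284 = \left(126 - -18\right) - 284 = \left(126 + 18\right) - 284 = 144 - 284 = -140$)
$\frac{1}{v} = \frac{1}{-140} = - \frac{1}{140}$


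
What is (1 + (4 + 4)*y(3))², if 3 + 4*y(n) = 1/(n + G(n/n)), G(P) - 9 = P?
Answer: 3969/169 ≈ 23.485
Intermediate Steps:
G(P) = 9 + P
y(n) = -¾ + 1/(4*(10 + n)) (y(n) = -¾ + 1/(4*(n + (9 + n/n))) = -¾ + 1/(4*(n + (9 + 1))) = -¾ + 1/(4*(n + 10)) = -¾ + 1/(4*(10 + n)))
(1 + (4 + 4)*y(3))² = (1 + (4 + 4)*((-29 - 3*3)/(4*(10 + 3))))² = (1 + 8*((¼)*(-29 - 9)/13))² = (1 + 8*((¼)*(1/13)*(-38)))² = (1 + 8*(-19/26))² = (1 - 76/13)² = (-63/13)² = 3969/169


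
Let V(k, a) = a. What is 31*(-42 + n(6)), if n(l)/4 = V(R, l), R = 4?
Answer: -558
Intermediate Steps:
n(l) = 4*l
31*(-42 + n(6)) = 31*(-42 + 4*6) = 31*(-42 + 24) = 31*(-18) = -558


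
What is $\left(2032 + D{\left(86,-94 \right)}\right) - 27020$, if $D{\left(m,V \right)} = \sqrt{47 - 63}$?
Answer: $-24988 + 4 i \approx -24988.0 + 4.0 i$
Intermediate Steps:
$D{\left(m,V \right)} = 4 i$ ($D{\left(m,V \right)} = \sqrt{-16} = 4 i$)
$\left(2032 + D{\left(86,-94 \right)}\right) - 27020 = \left(2032 + 4 i\right) - 27020 = -24988 + 4 i$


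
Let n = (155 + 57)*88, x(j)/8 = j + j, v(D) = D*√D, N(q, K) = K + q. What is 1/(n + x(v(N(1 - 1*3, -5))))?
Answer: 583/10879192 + 7*I*√7/21758384 ≈ 5.3589e-5 + 8.5118e-7*I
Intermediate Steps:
v(D) = D^(3/2)
x(j) = 16*j (x(j) = 8*(j + j) = 8*(2*j) = 16*j)
n = 18656 (n = 212*88 = 18656)
1/(n + x(v(N(1 - 1*3, -5)))) = 1/(18656 + 16*(-5 + (1 - 1*3))^(3/2)) = 1/(18656 + 16*(-5 + (1 - 3))^(3/2)) = 1/(18656 + 16*(-5 - 2)^(3/2)) = 1/(18656 + 16*(-7)^(3/2)) = 1/(18656 + 16*(-7*I*√7)) = 1/(18656 - 112*I*√7)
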